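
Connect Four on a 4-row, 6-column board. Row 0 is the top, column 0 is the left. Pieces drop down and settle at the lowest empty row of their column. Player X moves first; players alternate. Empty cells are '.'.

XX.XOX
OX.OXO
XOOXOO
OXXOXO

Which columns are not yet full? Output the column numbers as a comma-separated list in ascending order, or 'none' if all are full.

Answer: 2

Derivation:
col 0: top cell = 'X' → FULL
col 1: top cell = 'X' → FULL
col 2: top cell = '.' → open
col 3: top cell = 'X' → FULL
col 4: top cell = 'O' → FULL
col 5: top cell = 'X' → FULL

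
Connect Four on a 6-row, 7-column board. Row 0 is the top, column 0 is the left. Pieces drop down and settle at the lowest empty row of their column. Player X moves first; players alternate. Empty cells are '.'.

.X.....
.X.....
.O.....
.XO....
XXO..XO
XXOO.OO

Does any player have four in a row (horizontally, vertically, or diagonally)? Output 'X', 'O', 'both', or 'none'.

none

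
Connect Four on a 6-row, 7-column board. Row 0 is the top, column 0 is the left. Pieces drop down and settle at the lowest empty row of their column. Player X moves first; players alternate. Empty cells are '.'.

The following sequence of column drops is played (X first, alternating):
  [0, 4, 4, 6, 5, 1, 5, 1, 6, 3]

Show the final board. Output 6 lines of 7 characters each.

Move 1: X drops in col 0, lands at row 5
Move 2: O drops in col 4, lands at row 5
Move 3: X drops in col 4, lands at row 4
Move 4: O drops in col 6, lands at row 5
Move 5: X drops in col 5, lands at row 5
Move 6: O drops in col 1, lands at row 5
Move 7: X drops in col 5, lands at row 4
Move 8: O drops in col 1, lands at row 4
Move 9: X drops in col 6, lands at row 4
Move 10: O drops in col 3, lands at row 5

Answer: .......
.......
.......
.......
.O..XXX
XO.OOXO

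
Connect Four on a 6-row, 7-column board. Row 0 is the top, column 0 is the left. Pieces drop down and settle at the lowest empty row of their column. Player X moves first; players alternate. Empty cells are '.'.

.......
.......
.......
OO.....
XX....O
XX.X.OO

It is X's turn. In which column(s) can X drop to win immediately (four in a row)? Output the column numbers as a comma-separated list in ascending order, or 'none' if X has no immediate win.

col 0: drop X → no win
col 1: drop X → no win
col 2: drop X → WIN!
col 3: drop X → no win
col 4: drop X → no win
col 5: drop X → no win
col 6: drop X → no win

Answer: 2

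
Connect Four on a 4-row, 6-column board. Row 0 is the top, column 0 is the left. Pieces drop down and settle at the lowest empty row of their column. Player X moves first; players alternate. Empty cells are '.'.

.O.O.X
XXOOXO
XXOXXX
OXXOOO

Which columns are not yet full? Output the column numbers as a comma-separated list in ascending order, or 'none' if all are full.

Answer: 0,2,4

Derivation:
col 0: top cell = '.' → open
col 1: top cell = 'O' → FULL
col 2: top cell = '.' → open
col 3: top cell = 'O' → FULL
col 4: top cell = '.' → open
col 5: top cell = 'X' → FULL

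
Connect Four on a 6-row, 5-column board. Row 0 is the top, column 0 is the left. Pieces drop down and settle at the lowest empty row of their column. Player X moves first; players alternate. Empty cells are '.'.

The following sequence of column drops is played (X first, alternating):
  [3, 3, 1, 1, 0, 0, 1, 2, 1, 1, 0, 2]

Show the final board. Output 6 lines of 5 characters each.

Move 1: X drops in col 3, lands at row 5
Move 2: O drops in col 3, lands at row 4
Move 3: X drops in col 1, lands at row 5
Move 4: O drops in col 1, lands at row 4
Move 5: X drops in col 0, lands at row 5
Move 6: O drops in col 0, lands at row 4
Move 7: X drops in col 1, lands at row 3
Move 8: O drops in col 2, lands at row 5
Move 9: X drops in col 1, lands at row 2
Move 10: O drops in col 1, lands at row 1
Move 11: X drops in col 0, lands at row 3
Move 12: O drops in col 2, lands at row 4

Answer: .....
.O...
.X...
XX...
OOOO.
XXOX.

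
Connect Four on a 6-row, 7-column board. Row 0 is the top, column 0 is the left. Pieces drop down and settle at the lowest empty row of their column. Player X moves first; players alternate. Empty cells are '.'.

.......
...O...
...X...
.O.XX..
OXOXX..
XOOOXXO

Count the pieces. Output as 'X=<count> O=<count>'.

X=9 O=8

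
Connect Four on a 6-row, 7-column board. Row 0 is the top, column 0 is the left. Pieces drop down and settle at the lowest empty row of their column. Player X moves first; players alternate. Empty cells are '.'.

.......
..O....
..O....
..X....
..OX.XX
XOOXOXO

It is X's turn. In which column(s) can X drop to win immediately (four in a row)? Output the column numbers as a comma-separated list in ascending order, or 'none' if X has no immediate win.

col 0: drop X → no win
col 1: drop X → no win
col 2: drop X → no win
col 3: drop X → no win
col 4: drop X → WIN!
col 5: drop X → no win
col 6: drop X → no win

Answer: 4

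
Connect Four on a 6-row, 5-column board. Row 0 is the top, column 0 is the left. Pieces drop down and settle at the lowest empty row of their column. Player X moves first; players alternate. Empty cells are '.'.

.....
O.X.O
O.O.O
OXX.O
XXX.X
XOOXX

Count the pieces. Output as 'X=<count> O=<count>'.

X=10 O=9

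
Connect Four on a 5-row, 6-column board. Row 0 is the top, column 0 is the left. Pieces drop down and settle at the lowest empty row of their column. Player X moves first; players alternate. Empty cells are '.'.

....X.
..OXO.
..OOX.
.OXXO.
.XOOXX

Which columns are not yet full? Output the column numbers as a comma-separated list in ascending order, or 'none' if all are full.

Answer: 0,1,2,3,5

Derivation:
col 0: top cell = '.' → open
col 1: top cell = '.' → open
col 2: top cell = '.' → open
col 3: top cell = '.' → open
col 4: top cell = 'X' → FULL
col 5: top cell = '.' → open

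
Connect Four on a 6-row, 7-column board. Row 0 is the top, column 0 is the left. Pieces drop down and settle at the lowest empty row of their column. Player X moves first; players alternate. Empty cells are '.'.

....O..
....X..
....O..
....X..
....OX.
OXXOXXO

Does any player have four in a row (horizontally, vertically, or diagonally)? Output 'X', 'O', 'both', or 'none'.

none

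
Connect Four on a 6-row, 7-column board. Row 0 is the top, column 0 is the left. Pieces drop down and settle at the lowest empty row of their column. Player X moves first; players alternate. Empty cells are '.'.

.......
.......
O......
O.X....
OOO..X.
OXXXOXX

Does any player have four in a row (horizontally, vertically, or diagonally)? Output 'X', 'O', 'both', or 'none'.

O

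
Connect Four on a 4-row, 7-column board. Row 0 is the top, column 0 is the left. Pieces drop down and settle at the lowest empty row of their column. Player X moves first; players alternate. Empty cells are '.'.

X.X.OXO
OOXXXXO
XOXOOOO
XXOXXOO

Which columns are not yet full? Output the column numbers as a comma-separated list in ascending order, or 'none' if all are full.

Answer: 1,3

Derivation:
col 0: top cell = 'X' → FULL
col 1: top cell = '.' → open
col 2: top cell = 'X' → FULL
col 3: top cell = '.' → open
col 4: top cell = 'O' → FULL
col 5: top cell = 'X' → FULL
col 6: top cell = 'O' → FULL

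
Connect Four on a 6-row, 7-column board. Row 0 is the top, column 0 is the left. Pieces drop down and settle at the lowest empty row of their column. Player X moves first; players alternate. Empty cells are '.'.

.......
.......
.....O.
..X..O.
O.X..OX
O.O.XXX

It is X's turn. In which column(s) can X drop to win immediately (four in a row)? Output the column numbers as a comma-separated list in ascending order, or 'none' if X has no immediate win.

col 0: drop X → no win
col 1: drop X → no win
col 2: drop X → no win
col 3: drop X → WIN!
col 4: drop X → no win
col 5: drop X → no win
col 6: drop X → no win

Answer: 3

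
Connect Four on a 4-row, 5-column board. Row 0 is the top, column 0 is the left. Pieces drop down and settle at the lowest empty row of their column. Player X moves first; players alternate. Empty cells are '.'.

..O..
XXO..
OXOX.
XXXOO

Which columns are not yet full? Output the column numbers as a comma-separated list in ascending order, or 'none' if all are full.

col 0: top cell = '.' → open
col 1: top cell = '.' → open
col 2: top cell = 'O' → FULL
col 3: top cell = '.' → open
col 4: top cell = '.' → open

Answer: 0,1,3,4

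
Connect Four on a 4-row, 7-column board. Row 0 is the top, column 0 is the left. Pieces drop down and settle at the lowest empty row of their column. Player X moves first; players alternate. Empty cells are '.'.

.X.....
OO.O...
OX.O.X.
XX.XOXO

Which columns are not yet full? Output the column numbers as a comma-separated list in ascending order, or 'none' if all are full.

col 0: top cell = '.' → open
col 1: top cell = 'X' → FULL
col 2: top cell = '.' → open
col 3: top cell = '.' → open
col 4: top cell = '.' → open
col 5: top cell = '.' → open
col 6: top cell = '.' → open

Answer: 0,2,3,4,5,6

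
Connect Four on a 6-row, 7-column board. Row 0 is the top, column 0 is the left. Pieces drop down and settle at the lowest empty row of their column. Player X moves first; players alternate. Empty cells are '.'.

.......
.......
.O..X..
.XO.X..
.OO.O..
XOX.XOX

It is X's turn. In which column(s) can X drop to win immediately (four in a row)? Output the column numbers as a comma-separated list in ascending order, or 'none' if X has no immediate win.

col 0: drop X → no win
col 1: drop X → no win
col 2: drop X → no win
col 3: drop X → no win
col 4: drop X → no win
col 5: drop X → no win
col 6: drop X → no win

Answer: none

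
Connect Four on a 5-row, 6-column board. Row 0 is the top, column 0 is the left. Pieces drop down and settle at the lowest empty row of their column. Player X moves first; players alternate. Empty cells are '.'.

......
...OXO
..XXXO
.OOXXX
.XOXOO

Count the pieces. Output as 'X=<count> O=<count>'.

X=9 O=8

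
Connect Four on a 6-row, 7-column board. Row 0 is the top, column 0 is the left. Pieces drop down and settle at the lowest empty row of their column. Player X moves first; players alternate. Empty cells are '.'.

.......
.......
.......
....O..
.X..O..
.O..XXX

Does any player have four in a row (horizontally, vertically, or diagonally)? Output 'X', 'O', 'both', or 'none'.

none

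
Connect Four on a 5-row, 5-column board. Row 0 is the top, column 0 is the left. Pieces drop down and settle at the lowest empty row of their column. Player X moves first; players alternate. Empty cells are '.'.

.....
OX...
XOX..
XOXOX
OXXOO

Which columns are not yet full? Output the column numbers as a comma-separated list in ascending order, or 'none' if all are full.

Answer: 0,1,2,3,4

Derivation:
col 0: top cell = '.' → open
col 1: top cell = '.' → open
col 2: top cell = '.' → open
col 3: top cell = '.' → open
col 4: top cell = '.' → open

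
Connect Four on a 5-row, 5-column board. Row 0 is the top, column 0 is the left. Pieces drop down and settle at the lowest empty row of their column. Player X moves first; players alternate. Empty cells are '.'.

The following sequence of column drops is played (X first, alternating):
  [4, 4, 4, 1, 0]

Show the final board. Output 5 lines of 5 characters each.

Answer: .....
.....
....X
....O
XO..X

Derivation:
Move 1: X drops in col 4, lands at row 4
Move 2: O drops in col 4, lands at row 3
Move 3: X drops in col 4, lands at row 2
Move 4: O drops in col 1, lands at row 4
Move 5: X drops in col 0, lands at row 4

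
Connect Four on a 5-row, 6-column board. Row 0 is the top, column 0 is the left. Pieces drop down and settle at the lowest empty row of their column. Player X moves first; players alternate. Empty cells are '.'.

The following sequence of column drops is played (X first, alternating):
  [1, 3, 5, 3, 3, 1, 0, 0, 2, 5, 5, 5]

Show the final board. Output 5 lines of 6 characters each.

Answer: ......
.....O
...X.X
OO.O.O
XXXO.X

Derivation:
Move 1: X drops in col 1, lands at row 4
Move 2: O drops in col 3, lands at row 4
Move 3: X drops in col 5, lands at row 4
Move 4: O drops in col 3, lands at row 3
Move 5: X drops in col 3, lands at row 2
Move 6: O drops in col 1, lands at row 3
Move 7: X drops in col 0, lands at row 4
Move 8: O drops in col 0, lands at row 3
Move 9: X drops in col 2, lands at row 4
Move 10: O drops in col 5, lands at row 3
Move 11: X drops in col 5, lands at row 2
Move 12: O drops in col 5, lands at row 1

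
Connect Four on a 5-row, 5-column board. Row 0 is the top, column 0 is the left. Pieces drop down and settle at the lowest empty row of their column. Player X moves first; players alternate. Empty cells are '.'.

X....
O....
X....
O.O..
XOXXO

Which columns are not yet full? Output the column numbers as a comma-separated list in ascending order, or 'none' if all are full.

col 0: top cell = 'X' → FULL
col 1: top cell = '.' → open
col 2: top cell = '.' → open
col 3: top cell = '.' → open
col 4: top cell = '.' → open

Answer: 1,2,3,4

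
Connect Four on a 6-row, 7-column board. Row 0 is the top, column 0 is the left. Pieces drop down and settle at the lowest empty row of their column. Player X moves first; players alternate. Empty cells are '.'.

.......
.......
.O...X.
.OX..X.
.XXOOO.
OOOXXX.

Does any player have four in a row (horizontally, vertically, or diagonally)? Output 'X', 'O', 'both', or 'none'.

none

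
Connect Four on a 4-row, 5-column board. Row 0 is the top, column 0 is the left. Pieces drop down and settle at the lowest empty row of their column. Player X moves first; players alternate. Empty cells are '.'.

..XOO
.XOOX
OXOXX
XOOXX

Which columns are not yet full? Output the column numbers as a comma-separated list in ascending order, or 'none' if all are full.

col 0: top cell = '.' → open
col 1: top cell = '.' → open
col 2: top cell = 'X' → FULL
col 3: top cell = 'O' → FULL
col 4: top cell = 'O' → FULL

Answer: 0,1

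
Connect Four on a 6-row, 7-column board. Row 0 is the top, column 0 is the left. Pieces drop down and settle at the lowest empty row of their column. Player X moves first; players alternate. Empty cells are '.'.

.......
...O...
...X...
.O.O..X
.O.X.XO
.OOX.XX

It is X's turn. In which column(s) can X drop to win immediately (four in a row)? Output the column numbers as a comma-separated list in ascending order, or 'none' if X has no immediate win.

Answer: 4

Derivation:
col 0: drop X → no win
col 1: drop X → no win
col 2: drop X → no win
col 3: drop X → no win
col 4: drop X → WIN!
col 5: drop X → no win
col 6: drop X → no win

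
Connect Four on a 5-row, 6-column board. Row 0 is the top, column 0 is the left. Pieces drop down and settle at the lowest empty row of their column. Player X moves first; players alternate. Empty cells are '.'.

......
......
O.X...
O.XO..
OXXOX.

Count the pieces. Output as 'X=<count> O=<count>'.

X=5 O=5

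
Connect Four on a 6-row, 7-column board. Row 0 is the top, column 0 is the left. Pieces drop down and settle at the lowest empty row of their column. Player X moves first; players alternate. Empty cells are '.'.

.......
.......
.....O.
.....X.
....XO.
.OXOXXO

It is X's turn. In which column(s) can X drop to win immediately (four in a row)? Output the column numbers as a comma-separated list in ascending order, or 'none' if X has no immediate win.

col 0: drop X → no win
col 1: drop X → no win
col 2: drop X → no win
col 3: drop X → no win
col 4: drop X → no win
col 5: drop X → no win
col 6: drop X → no win

Answer: none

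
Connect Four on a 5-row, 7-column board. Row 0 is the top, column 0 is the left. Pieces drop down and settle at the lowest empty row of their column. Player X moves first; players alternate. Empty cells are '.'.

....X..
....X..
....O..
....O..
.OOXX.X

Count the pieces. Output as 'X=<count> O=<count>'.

X=5 O=4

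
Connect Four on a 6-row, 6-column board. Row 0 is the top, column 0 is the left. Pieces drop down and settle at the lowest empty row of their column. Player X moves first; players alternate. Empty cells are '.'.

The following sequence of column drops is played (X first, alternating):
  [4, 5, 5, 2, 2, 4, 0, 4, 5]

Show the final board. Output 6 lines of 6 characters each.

Move 1: X drops in col 4, lands at row 5
Move 2: O drops in col 5, lands at row 5
Move 3: X drops in col 5, lands at row 4
Move 4: O drops in col 2, lands at row 5
Move 5: X drops in col 2, lands at row 4
Move 6: O drops in col 4, lands at row 4
Move 7: X drops in col 0, lands at row 5
Move 8: O drops in col 4, lands at row 3
Move 9: X drops in col 5, lands at row 3

Answer: ......
......
......
....OX
..X.OX
X.O.XO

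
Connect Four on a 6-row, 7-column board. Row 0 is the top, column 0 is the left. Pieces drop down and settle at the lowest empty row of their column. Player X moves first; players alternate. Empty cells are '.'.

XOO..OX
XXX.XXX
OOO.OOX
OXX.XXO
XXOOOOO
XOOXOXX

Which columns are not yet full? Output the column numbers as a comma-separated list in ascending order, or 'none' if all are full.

col 0: top cell = 'X' → FULL
col 1: top cell = 'O' → FULL
col 2: top cell = 'O' → FULL
col 3: top cell = '.' → open
col 4: top cell = '.' → open
col 5: top cell = 'O' → FULL
col 6: top cell = 'X' → FULL

Answer: 3,4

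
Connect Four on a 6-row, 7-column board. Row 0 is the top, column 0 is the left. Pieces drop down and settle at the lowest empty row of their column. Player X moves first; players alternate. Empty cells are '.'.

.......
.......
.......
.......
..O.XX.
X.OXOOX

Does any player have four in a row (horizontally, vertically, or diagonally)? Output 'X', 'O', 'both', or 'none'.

none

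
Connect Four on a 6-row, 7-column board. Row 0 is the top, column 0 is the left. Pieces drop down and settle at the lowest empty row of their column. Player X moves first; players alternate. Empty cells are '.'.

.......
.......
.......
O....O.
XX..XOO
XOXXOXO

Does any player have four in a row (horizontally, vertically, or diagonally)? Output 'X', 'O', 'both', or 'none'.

none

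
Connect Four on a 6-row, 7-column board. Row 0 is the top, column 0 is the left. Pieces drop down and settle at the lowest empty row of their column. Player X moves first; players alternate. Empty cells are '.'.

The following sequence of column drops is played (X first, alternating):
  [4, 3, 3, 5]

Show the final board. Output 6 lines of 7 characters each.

Answer: .......
.......
.......
.......
...X...
...OXO.

Derivation:
Move 1: X drops in col 4, lands at row 5
Move 2: O drops in col 3, lands at row 5
Move 3: X drops in col 3, lands at row 4
Move 4: O drops in col 5, lands at row 5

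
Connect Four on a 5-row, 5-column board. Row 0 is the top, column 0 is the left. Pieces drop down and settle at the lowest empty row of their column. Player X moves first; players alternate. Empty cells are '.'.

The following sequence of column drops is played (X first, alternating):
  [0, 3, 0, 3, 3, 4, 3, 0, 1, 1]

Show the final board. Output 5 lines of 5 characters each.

Answer: .....
...X.
O..X.
XO.O.
XX.OO

Derivation:
Move 1: X drops in col 0, lands at row 4
Move 2: O drops in col 3, lands at row 4
Move 3: X drops in col 0, lands at row 3
Move 4: O drops in col 3, lands at row 3
Move 5: X drops in col 3, lands at row 2
Move 6: O drops in col 4, lands at row 4
Move 7: X drops in col 3, lands at row 1
Move 8: O drops in col 0, lands at row 2
Move 9: X drops in col 1, lands at row 4
Move 10: O drops in col 1, lands at row 3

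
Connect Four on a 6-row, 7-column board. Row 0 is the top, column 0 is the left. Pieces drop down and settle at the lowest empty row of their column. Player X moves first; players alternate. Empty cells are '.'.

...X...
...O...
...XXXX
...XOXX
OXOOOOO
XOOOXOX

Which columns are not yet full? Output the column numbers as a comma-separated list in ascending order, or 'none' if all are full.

Answer: 0,1,2,4,5,6

Derivation:
col 0: top cell = '.' → open
col 1: top cell = '.' → open
col 2: top cell = '.' → open
col 3: top cell = 'X' → FULL
col 4: top cell = '.' → open
col 5: top cell = '.' → open
col 6: top cell = '.' → open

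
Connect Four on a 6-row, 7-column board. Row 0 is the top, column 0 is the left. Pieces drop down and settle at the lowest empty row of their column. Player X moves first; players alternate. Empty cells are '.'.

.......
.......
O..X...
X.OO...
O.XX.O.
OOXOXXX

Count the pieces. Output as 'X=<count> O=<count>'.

X=8 O=8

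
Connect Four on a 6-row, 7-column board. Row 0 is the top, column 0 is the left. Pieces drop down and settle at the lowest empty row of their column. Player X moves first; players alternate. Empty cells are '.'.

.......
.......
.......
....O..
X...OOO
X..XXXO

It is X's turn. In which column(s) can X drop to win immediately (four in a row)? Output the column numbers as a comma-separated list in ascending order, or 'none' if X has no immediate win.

col 0: drop X → no win
col 1: drop X → no win
col 2: drop X → WIN!
col 3: drop X → no win
col 4: drop X → no win
col 5: drop X → no win
col 6: drop X → no win

Answer: 2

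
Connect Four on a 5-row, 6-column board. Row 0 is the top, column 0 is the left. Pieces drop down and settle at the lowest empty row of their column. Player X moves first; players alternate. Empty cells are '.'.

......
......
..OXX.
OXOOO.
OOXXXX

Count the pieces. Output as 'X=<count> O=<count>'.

X=7 O=7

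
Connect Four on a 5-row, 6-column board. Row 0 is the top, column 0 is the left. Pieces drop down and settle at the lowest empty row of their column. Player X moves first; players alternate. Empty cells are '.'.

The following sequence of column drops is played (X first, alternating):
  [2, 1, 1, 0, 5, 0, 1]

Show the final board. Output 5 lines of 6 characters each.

Move 1: X drops in col 2, lands at row 4
Move 2: O drops in col 1, lands at row 4
Move 3: X drops in col 1, lands at row 3
Move 4: O drops in col 0, lands at row 4
Move 5: X drops in col 5, lands at row 4
Move 6: O drops in col 0, lands at row 3
Move 7: X drops in col 1, lands at row 2

Answer: ......
......
.X....
OX....
OOX..X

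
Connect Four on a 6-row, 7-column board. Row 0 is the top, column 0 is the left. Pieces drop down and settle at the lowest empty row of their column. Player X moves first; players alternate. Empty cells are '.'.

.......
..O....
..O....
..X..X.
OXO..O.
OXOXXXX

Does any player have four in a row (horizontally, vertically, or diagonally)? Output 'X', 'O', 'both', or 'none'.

X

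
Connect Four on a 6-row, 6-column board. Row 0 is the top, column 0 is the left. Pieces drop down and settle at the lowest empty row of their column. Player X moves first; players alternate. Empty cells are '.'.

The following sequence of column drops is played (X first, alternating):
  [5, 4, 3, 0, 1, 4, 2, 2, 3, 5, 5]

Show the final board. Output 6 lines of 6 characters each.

Answer: ......
......
......
.....X
..OXOO
OXXXOX

Derivation:
Move 1: X drops in col 5, lands at row 5
Move 2: O drops in col 4, lands at row 5
Move 3: X drops in col 3, lands at row 5
Move 4: O drops in col 0, lands at row 5
Move 5: X drops in col 1, lands at row 5
Move 6: O drops in col 4, lands at row 4
Move 7: X drops in col 2, lands at row 5
Move 8: O drops in col 2, lands at row 4
Move 9: X drops in col 3, lands at row 4
Move 10: O drops in col 5, lands at row 4
Move 11: X drops in col 5, lands at row 3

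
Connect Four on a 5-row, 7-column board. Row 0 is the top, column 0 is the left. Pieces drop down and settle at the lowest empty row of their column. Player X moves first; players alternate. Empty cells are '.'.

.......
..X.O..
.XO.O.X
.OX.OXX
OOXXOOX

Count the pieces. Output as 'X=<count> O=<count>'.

X=9 O=9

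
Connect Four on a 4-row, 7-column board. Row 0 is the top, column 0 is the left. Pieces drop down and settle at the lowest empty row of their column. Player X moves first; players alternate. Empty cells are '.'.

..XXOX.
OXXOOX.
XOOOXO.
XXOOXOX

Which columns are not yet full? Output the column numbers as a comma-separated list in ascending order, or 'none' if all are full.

col 0: top cell = '.' → open
col 1: top cell = '.' → open
col 2: top cell = 'X' → FULL
col 3: top cell = 'X' → FULL
col 4: top cell = 'O' → FULL
col 5: top cell = 'X' → FULL
col 6: top cell = '.' → open

Answer: 0,1,6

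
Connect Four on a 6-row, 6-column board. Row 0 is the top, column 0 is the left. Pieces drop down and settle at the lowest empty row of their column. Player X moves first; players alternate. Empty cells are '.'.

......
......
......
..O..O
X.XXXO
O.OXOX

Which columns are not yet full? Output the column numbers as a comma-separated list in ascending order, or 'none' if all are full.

col 0: top cell = '.' → open
col 1: top cell = '.' → open
col 2: top cell = '.' → open
col 3: top cell = '.' → open
col 4: top cell = '.' → open
col 5: top cell = '.' → open

Answer: 0,1,2,3,4,5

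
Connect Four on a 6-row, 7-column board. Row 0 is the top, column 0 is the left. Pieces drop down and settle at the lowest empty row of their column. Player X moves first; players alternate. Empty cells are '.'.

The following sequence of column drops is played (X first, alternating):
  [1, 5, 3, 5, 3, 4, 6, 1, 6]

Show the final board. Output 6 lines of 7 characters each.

Move 1: X drops in col 1, lands at row 5
Move 2: O drops in col 5, lands at row 5
Move 3: X drops in col 3, lands at row 5
Move 4: O drops in col 5, lands at row 4
Move 5: X drops in col 3, lands at row 4
Move 6: O drops in col 4, lands at row 5
Move 7: X drops in col 6, lands at row 5
Move 8: O drops in col 1, lands at row 4
Move 9: X drops in col 6, lands at row 4

Answer: .......
.......
.......
.......
.O.X.OX
.X.XOOX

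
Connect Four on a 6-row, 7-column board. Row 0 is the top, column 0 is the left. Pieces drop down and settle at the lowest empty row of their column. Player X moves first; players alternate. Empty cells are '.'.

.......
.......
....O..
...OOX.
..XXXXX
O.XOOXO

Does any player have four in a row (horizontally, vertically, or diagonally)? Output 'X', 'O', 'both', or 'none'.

X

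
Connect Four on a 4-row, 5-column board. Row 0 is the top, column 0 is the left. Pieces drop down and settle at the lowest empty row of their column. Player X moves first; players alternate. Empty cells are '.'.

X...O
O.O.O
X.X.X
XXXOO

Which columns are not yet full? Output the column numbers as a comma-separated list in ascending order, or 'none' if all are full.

Answer: 1,2,3

Derivation:
col 0: top cell = 'X' → FULL
col 1: top cell = '.' → open
col 2: top cell = '.' → open
col 3: top cell = '.' → open
col 4: top cell = 'O' → FULL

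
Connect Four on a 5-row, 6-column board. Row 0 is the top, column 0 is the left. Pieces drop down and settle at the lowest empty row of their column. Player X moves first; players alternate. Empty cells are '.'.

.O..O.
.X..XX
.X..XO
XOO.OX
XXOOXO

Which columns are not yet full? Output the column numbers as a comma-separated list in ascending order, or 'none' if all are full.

Answer: 0,2,3,5

Derivation:
col 0: top cell = '.' → open
col 1: top cell = 'O' → FULL
col 2: top cell = '.' → open
col 3: top cell = '.' → open
col 4: top cell = 'O' → FULL
col 5: top cell = '.' → open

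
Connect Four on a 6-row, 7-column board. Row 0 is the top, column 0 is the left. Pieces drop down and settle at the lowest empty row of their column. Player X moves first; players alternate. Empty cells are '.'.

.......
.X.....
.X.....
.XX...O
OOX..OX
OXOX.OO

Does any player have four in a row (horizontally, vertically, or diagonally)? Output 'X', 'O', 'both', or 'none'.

none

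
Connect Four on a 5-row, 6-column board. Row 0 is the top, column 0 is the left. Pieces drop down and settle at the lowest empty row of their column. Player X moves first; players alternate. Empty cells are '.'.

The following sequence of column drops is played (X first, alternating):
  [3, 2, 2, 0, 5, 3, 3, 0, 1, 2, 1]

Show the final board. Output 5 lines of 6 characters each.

Move 1: X drops in col 3, lands at row 4
Move 2: O drops in col 2, lands at row 4
Move 3: X drops in col 2, lands at row 3
Move 4: O drops in col 0, lands at row 4
Move 5: X drops in col 5, lands at row 4
Move 6: O drops in col 3, lands at row 3
Move 7: X drops in col 3, lands at row 2
Move 8: O drops in col 0, lands at row 3
Move 9: X drops in col 1, lands at row 4
Move 10: O drops in col 2, lands at row 2
Move 11: X drops in col 1, lands at row 3

Answer: ......
......
..OX..
OXXO..
OXOX.X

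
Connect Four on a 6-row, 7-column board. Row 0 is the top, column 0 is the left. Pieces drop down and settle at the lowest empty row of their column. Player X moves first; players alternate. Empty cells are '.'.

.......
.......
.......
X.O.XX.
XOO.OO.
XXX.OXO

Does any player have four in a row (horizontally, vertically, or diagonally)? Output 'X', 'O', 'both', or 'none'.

none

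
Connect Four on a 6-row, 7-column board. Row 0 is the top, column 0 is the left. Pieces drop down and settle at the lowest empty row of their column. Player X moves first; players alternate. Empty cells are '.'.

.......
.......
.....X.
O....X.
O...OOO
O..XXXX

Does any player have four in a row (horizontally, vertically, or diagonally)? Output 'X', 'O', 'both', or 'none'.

X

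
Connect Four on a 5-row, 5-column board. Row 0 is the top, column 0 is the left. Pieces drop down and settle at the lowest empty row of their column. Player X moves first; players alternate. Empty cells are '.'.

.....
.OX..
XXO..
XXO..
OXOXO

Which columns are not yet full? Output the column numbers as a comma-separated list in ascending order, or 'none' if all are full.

col 0: top cell = '.' → open
col 1: top cell = '.' → open
col 2: top cell = '.' → open
col 3: top cell = '.' → open
col 4: top cell = '.' → open

Answer: 0,1,2,3,4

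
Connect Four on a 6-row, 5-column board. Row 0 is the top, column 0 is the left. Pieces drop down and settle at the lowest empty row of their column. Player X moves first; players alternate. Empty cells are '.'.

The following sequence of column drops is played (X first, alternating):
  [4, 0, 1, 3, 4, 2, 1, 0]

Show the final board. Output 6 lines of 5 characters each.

Move 1: X drops in col 4, lands at row 5
Move 2: O drops in col 0, lands at row 5
Move 3: X drops in col 1, lands at row 5
Move 4: O drops in col 3, lands at row 5
Move 5: X drops in col 4, lands at row 4
Move 6: O drops in col 2, lands at row 5
Move 7: X drops in col 1, lands at row 4
Move 8: O drops in col 0, lands at row 4

Answer: .....
.....
.....
.....
OX..X
OXOOX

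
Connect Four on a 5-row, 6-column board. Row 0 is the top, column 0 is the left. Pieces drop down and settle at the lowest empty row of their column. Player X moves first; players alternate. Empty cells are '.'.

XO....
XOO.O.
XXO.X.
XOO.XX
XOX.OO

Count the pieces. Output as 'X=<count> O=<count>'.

X=10 O=10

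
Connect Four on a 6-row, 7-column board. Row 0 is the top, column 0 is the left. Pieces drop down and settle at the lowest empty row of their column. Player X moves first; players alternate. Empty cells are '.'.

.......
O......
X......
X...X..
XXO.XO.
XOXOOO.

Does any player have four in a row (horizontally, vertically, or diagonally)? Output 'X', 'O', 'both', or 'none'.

X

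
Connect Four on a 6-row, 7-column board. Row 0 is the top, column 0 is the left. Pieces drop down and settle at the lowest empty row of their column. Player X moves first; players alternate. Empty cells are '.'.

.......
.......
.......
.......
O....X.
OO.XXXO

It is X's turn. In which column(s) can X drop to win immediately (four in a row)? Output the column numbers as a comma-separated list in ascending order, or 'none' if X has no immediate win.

Answer: 2

Derivation:
col 0: drop X → no win
col 1: drop X → no win
col 2: drop X → WIN!
col 3: drop X → no win
col 4: drop X → no win
col 5: drop X → no win
col 6: drop X → no win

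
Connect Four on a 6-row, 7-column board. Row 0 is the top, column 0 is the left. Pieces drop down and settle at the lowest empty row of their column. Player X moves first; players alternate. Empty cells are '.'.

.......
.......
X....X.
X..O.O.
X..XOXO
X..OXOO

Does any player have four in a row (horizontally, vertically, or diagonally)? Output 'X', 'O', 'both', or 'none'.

X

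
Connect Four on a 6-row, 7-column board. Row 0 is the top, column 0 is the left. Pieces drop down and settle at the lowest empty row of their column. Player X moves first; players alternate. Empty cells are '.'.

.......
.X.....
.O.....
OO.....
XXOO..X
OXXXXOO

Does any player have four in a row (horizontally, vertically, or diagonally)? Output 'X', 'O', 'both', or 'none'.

X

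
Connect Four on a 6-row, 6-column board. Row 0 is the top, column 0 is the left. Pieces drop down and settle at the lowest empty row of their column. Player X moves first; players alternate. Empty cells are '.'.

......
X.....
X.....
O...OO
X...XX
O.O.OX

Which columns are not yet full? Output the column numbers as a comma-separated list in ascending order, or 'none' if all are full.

Answer: 0,1,2,3,4,5

Derivation:
col 0: top cell = '.' → open
col 1: top cell = '.' → open
col 2: top cell = '.' → open
col 3: top cell = '.' → open
col 4: top cell = '.' → open
col 5: top cell = '.' → open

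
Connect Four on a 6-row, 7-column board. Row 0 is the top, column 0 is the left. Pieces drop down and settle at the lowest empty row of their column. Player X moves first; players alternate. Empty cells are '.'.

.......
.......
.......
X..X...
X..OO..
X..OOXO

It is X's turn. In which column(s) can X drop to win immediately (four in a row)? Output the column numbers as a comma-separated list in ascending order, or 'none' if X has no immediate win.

col 0: drop X → WIN!
col 1: drop X → no win
col 2: drop X → no win
col 3: drop X → no win
col 4: drop X → no win
col 5: drop X → no win
col 6: drop X → no win

Answer: 0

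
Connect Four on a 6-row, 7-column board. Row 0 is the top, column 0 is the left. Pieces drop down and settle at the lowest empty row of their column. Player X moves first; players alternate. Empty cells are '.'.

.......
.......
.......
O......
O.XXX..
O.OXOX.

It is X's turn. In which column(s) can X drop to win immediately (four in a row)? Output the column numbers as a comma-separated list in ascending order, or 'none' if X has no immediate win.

Answer: 5

Derivation:
col 0: drop X → no win
col 1: drop X → no win
col 2: drop X → no win
col 3: drop X → no win
col 4: drop X → no win
col 5: drop X → WIN!
col 6: drop X → no win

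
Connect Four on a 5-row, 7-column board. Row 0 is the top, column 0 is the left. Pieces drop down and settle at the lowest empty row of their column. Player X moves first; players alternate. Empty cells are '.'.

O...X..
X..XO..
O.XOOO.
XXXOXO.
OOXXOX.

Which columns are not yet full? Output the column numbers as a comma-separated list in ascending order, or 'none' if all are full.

col 0: top cell = 'O' → FULL
col 1: top cell = '.' → open
col 2: top cell = '.' → open
col 3: top cell = '.' → open
col 4: top cell = 'X' → FULL
col 5: top cell = '.' → open
col 6: top cell = '.' → open

Answer: 1,2,3,5,6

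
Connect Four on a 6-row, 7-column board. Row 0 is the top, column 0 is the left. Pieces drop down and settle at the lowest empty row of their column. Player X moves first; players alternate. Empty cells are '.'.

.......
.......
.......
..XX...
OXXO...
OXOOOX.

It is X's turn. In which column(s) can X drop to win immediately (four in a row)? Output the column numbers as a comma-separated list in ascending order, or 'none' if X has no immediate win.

col 0: drop X → no win
col 1: drop X → no win
col 2: drop X → no win
col 3: drop X → no win
col 4: drop X → no win
col 5: drop X → no win
col 6: drop X → no win

Answer: none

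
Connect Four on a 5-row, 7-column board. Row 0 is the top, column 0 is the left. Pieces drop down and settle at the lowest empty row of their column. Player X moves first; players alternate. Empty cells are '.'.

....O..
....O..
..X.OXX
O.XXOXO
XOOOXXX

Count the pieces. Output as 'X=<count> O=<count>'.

X=10 O=9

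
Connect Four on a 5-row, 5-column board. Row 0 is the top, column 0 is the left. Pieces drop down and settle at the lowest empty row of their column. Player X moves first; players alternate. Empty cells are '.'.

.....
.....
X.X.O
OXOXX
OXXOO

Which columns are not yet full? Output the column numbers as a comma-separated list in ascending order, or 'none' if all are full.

Answer: 0,1,2,3,4

Derivation:
col 0: top cell = '.' → open
col 1: top cell = '.' → open
col 2: top cell = '.' → open
col 3: top cell = '.' → open
col 4: top cell = '.' → open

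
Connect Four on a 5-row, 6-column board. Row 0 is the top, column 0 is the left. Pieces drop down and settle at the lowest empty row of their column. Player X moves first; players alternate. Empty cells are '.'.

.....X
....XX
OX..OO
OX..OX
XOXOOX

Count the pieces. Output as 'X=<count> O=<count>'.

X=9 O=8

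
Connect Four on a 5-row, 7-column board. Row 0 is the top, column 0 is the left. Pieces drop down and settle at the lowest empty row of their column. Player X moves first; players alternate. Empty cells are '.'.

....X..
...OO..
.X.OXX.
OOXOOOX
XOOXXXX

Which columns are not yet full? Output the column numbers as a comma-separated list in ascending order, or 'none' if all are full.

Answer: 0,1,2,3,5,6

Derivation:
col 0: top cell = '.' → open
col 1: top cell = '.' → open
col 2: top cell = '.' → open
col 3: top cell = '.' → open
col 4: top cell = 'X' → FULL
col 5: top cell = '.' → open
col 6: top cell = '.' → open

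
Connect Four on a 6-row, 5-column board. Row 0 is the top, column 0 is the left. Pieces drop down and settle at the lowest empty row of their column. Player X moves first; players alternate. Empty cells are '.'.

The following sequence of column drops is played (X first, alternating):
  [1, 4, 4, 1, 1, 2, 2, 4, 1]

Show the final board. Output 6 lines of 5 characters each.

Move 1: X drops in col 1, lands at row 5
Move 2: O drops in col 4, lands at row 5
Move 3: X drops in col 4, lands at row 4
Move 4: O drops in col 1, lands at row 4
Move 5: X drops in col 1, lands at row 3
Move 6: O drops in col 2, lands at row 5
Move 7: X drops in col 2, lands at row 4
Move 8: O drops in col 4, lands at row 3
Move 9: X drops in col 1, lands at row 2

Answer: .....
.....
.X...
.X..O
.OX.X
.XO.O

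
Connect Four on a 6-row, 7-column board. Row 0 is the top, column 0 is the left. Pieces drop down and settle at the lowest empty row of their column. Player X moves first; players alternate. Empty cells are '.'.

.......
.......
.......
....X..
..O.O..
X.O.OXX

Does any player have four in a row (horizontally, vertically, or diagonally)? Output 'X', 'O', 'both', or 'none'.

none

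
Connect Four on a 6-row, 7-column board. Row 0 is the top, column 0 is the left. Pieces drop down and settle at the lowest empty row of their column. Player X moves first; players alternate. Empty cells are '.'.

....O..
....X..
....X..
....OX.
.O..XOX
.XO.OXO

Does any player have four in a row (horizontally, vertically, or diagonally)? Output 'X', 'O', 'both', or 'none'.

none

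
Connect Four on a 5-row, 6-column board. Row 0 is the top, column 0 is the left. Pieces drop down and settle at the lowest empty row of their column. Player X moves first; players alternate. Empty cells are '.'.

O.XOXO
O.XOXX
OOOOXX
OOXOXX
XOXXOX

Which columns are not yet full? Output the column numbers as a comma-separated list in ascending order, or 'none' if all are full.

Answer: 1

Derivation:
col 0: top cell = 'O' → FULL
col 1: top cell = '.' → open
col 2: top cell = 'X' → FULL
col 3: top cell = 'O' → FULL
col 4: top cell = 'X' → FULL
col 5: top cell = 'O' → FULL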